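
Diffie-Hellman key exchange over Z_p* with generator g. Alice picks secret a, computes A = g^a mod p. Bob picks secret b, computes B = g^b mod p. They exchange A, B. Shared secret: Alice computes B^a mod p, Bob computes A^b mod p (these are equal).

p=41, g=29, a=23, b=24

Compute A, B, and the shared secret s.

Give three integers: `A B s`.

Answer: 6 10 16

Derivation:
A = 29^23 mod 41  (bits of 23 = 10111)
  bit 0 = 1: r = r^2 * 29 mod 41 = 1^2 * 29 = 1*29 = 29
  bit 1 = 0: r = r^2 mod 41 = 29^2 = 21
  bit 2 = 1: r = r^2 * 29 mod 41 = 21^2 * 29 = 31*29 = 38
  bit 3 = 1: r = r^2 * 29 mod 41 = 38^2 * 29 = 9*29 = 15
  bit 4 = 1: r = r^2 * 29 mod 41 = 15^2 * 29 = 20*29 = 6
  -> A = 6
B = 29^24 mod 41  (bits of 24 = 11000)
  bit 0 = 1: r = r^2 * 29 mod 41 = 1^2 * 29 = 1*29 = 29
  bit 1 = 1: r = r^2 * 29 mod 41 = 29^2 * 29 = 21*29 = 35
  bit 2 = 0: r = r^2 mod 41 = 35^2 = 36
  bit 3 = 0: r = r^2 mod 41 = 36^2 = 25
  bit 4 = 0: r = r^2 mod 41 = 25^2 = 10
  -> B = 10
s = B^a = 10^23 mod 41  (bits of 23 = 10111)
  bit 0 = 1: r = r^2 * 10 mod 41 = 1^2 * 10 = 1*10 = 10
  bit 1 = 0: r = r^2 mod 41 = 10^2 = 18
  bit 2 = 1: r = r^2 * 10 mod 41 = 18^2 * 10 = 37*10 = 1
  bit 3 = 1: r = r^2 * 10 mod 41 = 1^2 * 10 = 1*10 = 10
  bit 4 = 1: r = r^2 * 10 mod 41 = 10^2 * 10 = 18*10 = 16
  -> s = B^a = 16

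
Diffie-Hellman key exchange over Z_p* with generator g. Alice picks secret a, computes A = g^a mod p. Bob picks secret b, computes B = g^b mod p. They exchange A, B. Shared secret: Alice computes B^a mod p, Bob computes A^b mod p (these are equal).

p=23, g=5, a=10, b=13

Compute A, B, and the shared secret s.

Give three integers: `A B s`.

A = 5^10 mod 23  (bits of 10 = 1010)
  bit 0 = 1: r = r^2 * 5 mod 23 = 1^2 * 5 = 1*5 = 5
  bit 1 = 0: r = r^2 mod 23 = 5^2 = 2
  bit 2 = 1: r = r^2 * 5 mod 23 = 2^2 * 5 = 4*5 = 20
  bit 3 = 0: r = r^2 mod 23 = 20^2 = 9
  -> A = 9
B = 5^13 mod 23  (bits of 13 = 1101)
  bit 0 = 1: r = r^2 * 5 mod 23 = 1^2 * 5 = 1*5 = 5
  bit 1 = 1: r = r^2 * 5 mod 23 = 5^2 * 5 = 2*5 = 10
  bit 2 = 0: r = r^2 mod 23 = 10^2 = 8
  bit 3 = 1: r = r^2 * 5 mod 23 = 8^2 * 5 = 18*5 = 21
  -> B = 21
s = B^a = 21^10 mod 23  (bits of 10 = 1010)
  bit 0 = 1: r = r^2 * 21 mod 23 = 1^2 * 21 = 1*21 = 21
  bit 1 = 0: r = r^2 mod 23 = 21^2 = 4
  bit 2 = 1: r = r^2 * 21 mod 23 = 4^2 * 21 = 16*21 = 14
  bit 3 = 0: r = r^2 mod 23 = 14^2 = 12
  -> s = B^a = 12

Answer: 9 21 12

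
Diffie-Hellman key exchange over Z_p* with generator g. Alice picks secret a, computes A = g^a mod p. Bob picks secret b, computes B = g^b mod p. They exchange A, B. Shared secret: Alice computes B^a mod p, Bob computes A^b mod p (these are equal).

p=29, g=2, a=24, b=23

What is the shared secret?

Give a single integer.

A = 2^24 mod 29  (bits of 24 = 11000)
  bit 0 = 1: r = r^2 * 2 mod 29 = 1^2 * 2 = 1*2 = 2
  bit 1 = 1: r = r^2 * 2 mod 29 = 2^2 * 2 = 4*2 = 8
  bit 2 = 0: r = r^2 mod 29 = 8^2 = 6
  bit 3 = 0: r = r^2 mod 29 = 6^2 = 7
  bit 4 = 0: r = r^2 mod 29 = 7^2 = 20
  -> A = 20
B = 2^23 mod 29  (bits of 23 = 10111)
  bit 0 = 1: r = r^2 * 2 mod 29 = 1^2 * 2 = 1*2 = 2
  bit 1 = 0: r = r^2 mod 29 = 2^2 = 4
  bit 2 = 1: r = r^2 * 2 mod 29 = 4^2 * 2 = 16*2 = 3
  bit 3 = 1: r = r^2 * 2 mod 29 = 3^2 * 2 = 9*2 = 18
  bit 4 = 1: r = r^2 * 2 mod 29 = 18^2 * 2 = 5*2 = 10
  -> B = 10
s = B^a = 10^24 mod 29  (bits of 24 = 11000)
  bit 0 = 1: r = r^2 * 10 mod 29 = 1^2 * 10 = 1*10 = 10
  bit 1 = 1: r = r^2 * 10 mod 29 = 10^2 * 10 = 13*10 = 14
  bit 2 = 0: r = r^2 mod 29 = 14^2 = 22
  bit 3 = 0: r = r^2 mod 29 = 22^2 = 20
  bit 4 = 0: r = r^2 mod 29 = 20^2 = 23
  -> s = B^a = 23

Answer: 23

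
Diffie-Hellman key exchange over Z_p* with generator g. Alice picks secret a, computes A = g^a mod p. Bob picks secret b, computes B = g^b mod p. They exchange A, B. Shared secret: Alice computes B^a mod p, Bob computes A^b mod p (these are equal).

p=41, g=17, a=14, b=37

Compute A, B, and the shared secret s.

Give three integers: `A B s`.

Answer: 5 35 21

Derivation:
A = 17^14 mod 41  (bits of 14 = 1110)
  bit 0 = 1: r = r^2 * 17 mod 41 = 1^2 * 17 = 1*17 = 17
  bit 1 = 1: r = r^2 * 17 mod 41 = 17^2 * 17 = 2*17 = 34
  bit 2 = 1: r = r^2 * 17 mod 41 = 34^2 * 17 = 8*17 = 13
  bit 3 = 0: r = r^2 mod 41 = 13^2 = 5
  -> A = 5
B = 17^37 mod 41  (bits of 37 = 100101)
  bit 0 = 1: r = r^2 * 17 mod 41 = 1^2 * 17 = 1*17 = 17
  bit 1 = 0: r = r^2 mod 41 = 17^2 = 2
  bit 2 = 0: r = r^2 mod 41 = 2^2 = 4
  bit 3 = 1: r = r^2 * 17 mod 41 = 4^2 * 17 = 16*17 = 26
  bit 4 = 0: r = r^2 mod 41 = 26^2 = 20
  bit 5 = 1: r = r^2 * 17 mod 41 = 20^2 * 17 = 31*17 = 35
  -> B = 35
s = B^a = 35^14 mod 41  (bits of 14 = 1110)
  bit 0 = 1: r = r^2 * 35 mod 41 = 1^2 * 35 = 1*35 = 35
  bit 1 = 1: r = r^2 * 35 mod 41 = 35^2 * 35 = 36*35 = 30
  bit 2 = 1: r = r^2 * 35 mod 41 = 30^2 * 35 = 39*35 = 12
  bit 3 = 0: r = r^2 mod 41 = 12^2 = 21
  -> s = B^a = 21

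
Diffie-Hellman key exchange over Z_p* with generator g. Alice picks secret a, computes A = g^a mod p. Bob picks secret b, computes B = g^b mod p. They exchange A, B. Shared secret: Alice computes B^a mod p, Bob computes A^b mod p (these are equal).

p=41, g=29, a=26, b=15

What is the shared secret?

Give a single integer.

A = 29^26 mod 41  (bits of 26 = 11010)
  bit 0 = 1: r = r^2 * 29 mod 41 = 1^2 * 29 = 1*29 = 29
  bit 1 = 1: r = r^2 * 29 mod 41 = 29^2 * 29 = 21*29 = 35
  bit 2 = 0: r = r^2 mod 41 = 35^2 = 36
  bit 3 = 1: r = r^2 * 29 mod 41 = 36^2 * 29 = 25*29 = 28
  bit 4 = 0: r = r^2 mod 41 = 28^2 = 5
  -> A = 5
B = 29^15 mod 41  (bits of 15 = 1111)
  bit 0 = 1: r = r^2 * 29 mod 41 = 1^2 * 29 = 1*29 = 29
  bit 1 = 1: r = r^2 * 29 mod 41 = 29^2 * 29 = 21*29 = 35
  bit 2 = 1: r = r^2 * 29 mod 41 = 35^2 * 29 = 36*29 = 19
  bit 3 = 1: r = r^2 * 29 mod 41 = 19^2 * 29 = 33*29 = 14
  -> B = 14
s = B^a = 14^26 mod 41  (bits of 26 = 11010)
  bit 0 = 1: r = r^2 * 14 mod 41 = 1^2 * 14 = 1*14 = 14
  bit 1 = 1: r = r^2 * 14 mod 41 = 14^2 * 14 = 32*14 = 38
  bit 2 = 0: r = r^2 mod 41 = 38^2 = 9
  bit 3 = 1: r = r^2 * 14 mod 41 = 9^2 * 14 = 40*14 = 27
  bit 4 = 0: r = r^2 mod 41 = 27^2 = 32
  -> s = B^a = 32

Answer: 32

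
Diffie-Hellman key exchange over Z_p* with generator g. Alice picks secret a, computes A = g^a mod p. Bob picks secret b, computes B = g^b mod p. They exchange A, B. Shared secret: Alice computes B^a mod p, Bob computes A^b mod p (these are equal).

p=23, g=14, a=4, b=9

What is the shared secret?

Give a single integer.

Answer: 16

Derivation:
A = 14^4 mod 23  (bits of 4 = 100)
  bit 0 = 1: r = r^2 * 14 mod 23 = 1^2 * 14 = 1*14 = 14
  bit 1 = 0: r = r^2 mod 23 = 14^2 = 12
  bit 2 = 0: r = r^2 mod 23 = 12^2 = 6
  -> A = 6
B = 14^9 mod 23  (bits of 9 = 1001)
  bit 0 = 1: r = r^2 * 14 mod 23 = 1^2 * 14 = 1*14 = 14
  bit 1 = 0: r = r^2 mod 23 = 14^2 = 12
  bit 2 = 0: r = r^2 mod 23 = 12^2 = 6
  bit 3 = 1: r = r^2 * 14 mod 23 = 6^2 * 14 = 13*14 = 21
  -> B = 21
s = B^a = 21^4 mod 23  (bits of 4 = 100)
  bit 0 = 1: r = r^2 * 21 mod 23 = 1^2 * 21 = 1*21 = 21
  bit 1 = 0: r = r^2 mod 23 = 21^2 = 4
  bit 2 = 0: r = r^2 mod 23 = 4^2 = 16
  -> s = B^a = 16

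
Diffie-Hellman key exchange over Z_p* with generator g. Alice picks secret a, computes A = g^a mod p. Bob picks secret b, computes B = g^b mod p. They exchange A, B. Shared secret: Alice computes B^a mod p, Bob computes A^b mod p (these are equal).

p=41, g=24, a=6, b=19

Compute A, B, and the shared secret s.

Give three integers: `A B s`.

A = 24^6 mod 41  (bits of 6 = 110)
  bit 0 = 1: r = r^2 * 24 mod 41 = 1^2 * 24 = 1*24 = 24
  bit 1 = 1: r = r^2 * 24 mod 41 = 24^2 * 24 = 2*24 = 7
  bit 2 = 0: r = r^2 mod 41 = 7^2 = 8
  -> A = 8
B = 24^19 mod 41  (bits of 19 = 10011)
  bit 0 = 1: r = r^2 * 24 mod 41 = 1^2 * 24 = 1*24 = 24
  bit 1 = 0: r = r^2 mod 41 = 24^2 = 2
  bit 2 = 0: r = r^2 mod 41 = 2^2 = 4
  bit 3 = 1: r = r^2 * 24 mod 41 = 4^2 * 24 = 16*24 = 15
  bit 4 = 1: r = r^2 * 24 mod 41 = 15^2 * 24 = 20*24 = 29
  -> B = 29
s = B^a = 29^6 mod 41  (bits of 6 = 110)
  bit 0 = 1: r = r^2 * 29 mod 41 = 1^2 * 29 = 1*29 = 29
  bit 1 = 1: r = r^2 * 29 mod 41 = 29^2 * 29 = 21*29 = 35
  bit 2 = 0: r = r^2 mod 41 = 35^2 = 36
  -> s = B^a = 36

Answer: 8 29 36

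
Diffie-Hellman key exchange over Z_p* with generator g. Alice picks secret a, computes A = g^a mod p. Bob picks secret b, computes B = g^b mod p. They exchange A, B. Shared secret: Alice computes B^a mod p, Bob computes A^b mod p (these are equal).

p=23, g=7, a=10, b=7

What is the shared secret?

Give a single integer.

A = 7^10 mod 23  (bits of 10 = 1010)
  bit 0 = 1: r = r^2 * 7 mod 23 = 1^2 * 7 = 1*7 = 7
  bit 1 = 0: r = r^2 mod 23 = 7^2 = 3
  bit 2 = 1: r = r^2 * 7 mod 23 = 3^2 * 7 = 9*7 = 17
  bit 3 = 0: r = r^2 mod 23 = 17^2 = 13
  -> A = 13
B = 7^7 mod 23  (bits of 7 = 111)
  bit 0 = 1: r = r^2 * 7 mod 23 = 1^2 * 7 = 1*7 = 7
  bit 1 = 1: r = r^2 * 7 mod 23 = 7^2 * 7 = 3*7 = 21
  bit 2 = 1: r = r^2 * 7 mod 23 = 21^2 * 7 = 4*7 = 5
  -> B = 5
s = B^a = 5^10 mod 23  (bits of 10 = 1010)
  bit 0 = 1: r = r^2 * 5 mod 23 = 1^2 * 5 = 1*5 = 5
  bit 1 = 0: r = r^2 mod 23 = 5^2 = 2
  bit 2 = 1: r = r^2 * 5 mod 23 = 2^2 * 5 = 4*5 = 20
  bit 3 = 0: r = r^2 mod 23 = 20^2 = 9
  -> s = B^a = 9

Answer: 9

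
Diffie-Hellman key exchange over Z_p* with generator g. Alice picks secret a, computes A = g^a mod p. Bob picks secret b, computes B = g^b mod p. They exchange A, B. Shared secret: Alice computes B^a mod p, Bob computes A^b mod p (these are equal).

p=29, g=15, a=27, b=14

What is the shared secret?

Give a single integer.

A = 15^27 mod 29  (bits of 27 = 11011)
  bit 0 = 1: r = r^2 * 15 mod 29 = 1^2 * 15 = 1*15 = 15
  bit 1 = 1: r = r^2 * 15 mod 29 = 15^2 * 15 = 22*15 = 11
  bit 2 = 0: r = r^2 mod 29 = 11^2 = 5
  bit 3 = 1: r = r^2 * 15 mod 29 = 5^2 * 15 = 25*15 = 27
  bit 4 = 1: r = r^2 * 15 mod 29 = 27^2 * 15 = 4*15 = 2
  -> A = 2
B = 15^14 mod 29  (bits of 14 = 1110)
  bit 0 = 1: r = r^2 * 15 mod 29 = 1^2 * 15 = 1*15 = 15
  bit 1 = 1: r = r^2 * 15 mod 29 = 15^2 * 15 = 22*15 = 11
  bit 2 = 1: r = r^2 * 15 mod 29 = 11^2 * 15 = 5*15 = 17
  bit 3 = 0: r = r^2 mod 29 = 17^2 = 28
  -> B = 28
s = B^a = 28^27 mod 29  (bits of 27 = 11011)
  bit 0 = 1: r = r^2 * 28 mod 29 = 1^2 * 28 = 1*28 = 28
  bit 1 = 1: r = r^2 * 28 mod 29 = 28^2 * 28 = 1*28 = 28
  bit 2 = 0: r = r^2 mod 29 = 28^2 = 1
  bit 3 = 1: r = r^2 * 28 mod 29 = 1^2 * 28 = 1*28 = 28
  bit 4 = 1: r = r^2 * 28 mod 29 = 28^2 * 28 = 1*28 = 28
  -> s = B^a = 28

Answer: 28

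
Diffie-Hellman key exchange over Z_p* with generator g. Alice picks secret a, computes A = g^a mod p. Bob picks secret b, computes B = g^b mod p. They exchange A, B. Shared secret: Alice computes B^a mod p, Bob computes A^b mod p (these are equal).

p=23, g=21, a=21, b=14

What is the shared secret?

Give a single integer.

Answer: 3

Derivation:
A = 21^21 mod 23  (bits of 21 = 10101)
  bit 0 = 1: r = r^2 * 21 mod 23 = 1^2 * 21 = 1*21 = 21
  bit 1 = 0: r = r^2 mod 23 = 21^2 = 4
  bit 2 = 1: r = r^2 * 21 mod 23 = 4^2 * 21 = 16*21 = 14
  bit 3 = 0: r = r^2 mod 23 = 14^2 = 12
  bit 4 = 1: r = r^2 * 21 mod 23 = 12^2 * 21 = 6*21 = 11
  -> A = 11
B = 21^14 mod 23  (bits of 14 = 1110)
  bit 0 = 1: r = r^2 * 21 mod 23 = 1^2 * 21 = 1*21 = 21
  bit 1 = 1: r = r^2 * 21 mod 23 = 21^2 * 21 = 4*21 = 15
  bit 2 = 1: r = r^2 * 21 mod 23 = 15^2 * 21 = 18*21 = 10
  bit 3 = 0: r = r^2 mod 23 = 10^2 = 8
  -> B = 8
s = B^a = 8^21 mod 23  (bits of 21 = 10101)
  bit 0 = 1: r = r^2 * 8 mod 23 = 1^2 * 8 = 1*8 = 8
  bit 1 = 0: r = r^2 mod 23 = 8^2 = 18
  bit 2 = 1: r = r^2 * 8 mod 23 = 18^2 * 8 = 2*8 = 16
  bit 3 = 0: r = r^2 mod 23 = 16^2 = 3
  bit 4 = 1: r = r^2 * 8 mod 23 = 3^2 * 8 = 9*8 = 3
  -> s = B^a = 3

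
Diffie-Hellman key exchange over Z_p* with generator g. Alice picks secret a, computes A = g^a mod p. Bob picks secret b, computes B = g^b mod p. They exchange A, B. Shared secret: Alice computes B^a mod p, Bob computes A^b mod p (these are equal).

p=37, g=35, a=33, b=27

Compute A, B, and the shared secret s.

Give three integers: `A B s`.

A = 35^33 mod 37  (bits of 33 = 100001)
  bit 0 = 1: r = r^2 * 35 mod 37 = 1^2 * 35 = 1*35 = 35
  bit 1 = 0: r = r^2 mod 37 = 35^2 = 4
  bit 2 = 0: r = r^2 mod 37 = 4^2 = 16
  bit 3 = 0: r = r^2 mod 37 = 16^2 = 34
  bit 4 = 0: r = r^2 mod 37 = 34^2 = 9
  bit 5 = 1: r = r^2 * 35 mod 37 = 9^2 * 35 = 7*35 = 23
  -> A = 23
B = 35^27 mod 37  (bits of 27 = 11011)
  bit 0 = 1: r = r^2 * 35 mod 37 = 1^2 * 35 = 1*35 = 35
  bit 1 = 1: r = r^2 * 35 mod 37 = 35^2 * 35 = 4*35 = 29
  bit 2 = 0: r = r^2 mod 37 = 29^2 = 27
  bit 3 = 1: r = r^2 * 35 mod 37 = 27^2 * 35 = 26*35 = 22
  bit 4 = 1: r = r^2 * 35 mod 37 = 22^2 * 35 = 3*35 = 31
  -> B = 31
s = B^a = 31^33 mod 37  (bits of 33 = 100001)
  bit 0 = 1: r = r^2 * 31 mod 37 = 1^2 * 31 = 1*31 = 31
  bit 1 = 0: r = r^2 mod 37 = 31^2 = 36
  bit 2 = 0: r = r^2 mod 37 = 36^2 = 1
  bit 3 = 0: r = r^2 mod 37 = 1^2 = 1
  bit 4 = 0: r = r^2 mod 37 = 1^2 = 1
  bit 5 = 1: r = r^2 * 31 mod 37 = 1^2 * 31 = 1*31 = 31
  -> s = B^a = 31

Answer: 23 31 31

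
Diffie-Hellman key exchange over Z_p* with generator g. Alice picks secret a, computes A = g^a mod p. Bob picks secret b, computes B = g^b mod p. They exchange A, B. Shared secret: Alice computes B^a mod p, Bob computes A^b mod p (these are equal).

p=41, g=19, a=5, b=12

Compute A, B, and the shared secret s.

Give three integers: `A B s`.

Answer: 27 31 40

Derivation:
A = 19^5 mod 41  (bits of 5 = 101)
  bit 0 = 1: r = r^2 * 19 mod 41 = 1^2 * 19 = 1*19 = 19
  bit 1 = 0: r = r^2 mod 41 = 19^2 = 33
  bit 2 = 1: r = r^2 * 19 mod 41 = 33^2 * 19 = 23*19 = 27
  -> A = 27
B = 19^12 mod 41  (bits of 12 = 1100)
  bit 0 = 1: r = r^2 * 19 mod 41 = 1^2 * 19 = 1*19 = 19
  bit 1 = 1: r = r^2 * 19 mod 41 = 19^2 * 19 = 33*19 = 12
  bit 2 = 0: r = r^2 mod 41 = 12^2 = 21
  bit 3 = 0: r = r^2 mod 41 = 21^2 = 31
  -> B = 31
s = B^a = 31^5 mod 41  (bits of 5 = 101)
  bit 0 = 1: r = r^2 * 31 mod 41 = 1^2 * 31 = 1*31 = 31
  bit 1 = 0: r = r^2 mod 41 = 31^2 = 18
  bit 2 = 1: r = r^2 * 31 mod 41 = 18^2 * 31 = 37*31 = 40
  -> s = B^a = 40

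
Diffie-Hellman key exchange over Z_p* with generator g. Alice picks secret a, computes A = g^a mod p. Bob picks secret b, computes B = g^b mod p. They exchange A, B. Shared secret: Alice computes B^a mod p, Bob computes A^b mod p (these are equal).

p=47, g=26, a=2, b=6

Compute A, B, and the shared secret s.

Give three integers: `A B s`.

Answer: 18 4 16

Derivation:
A = 26^2 mod 47  (bits of 2 = 10)
  bit 0 = 1: r = r^2 * 26 mod 47 = 1^2 * 26 = 1*26 = 26
  bit 1 = 0: r = r^2 mod 47 = 26^2 = 18
  -> A = 18
B = 26^6 mod 47  (bits of 6 = 110)
  bit 0 = 1: r = r^2 * 26 mod 47 = 1^2 * 26 = 1*26 = 26
  bit 1 = 1: r = r^2 * 26 mod 47 = 26^2 * 26 = 18*26 = 45
  bit 2 = 0: r = r^2 mod 47 = 45^2 = 4
  -> B = 4
s = B^a = 4^2 mod 47  (bits of 2 = 10)
  bit 0 = 1: r = r^2 * 4 mod 47 = 1^2 * 4 = 1*4 = 4
  bit 1 = 0: r = r^2 mod 47 = 4^2 = 16
  -> s = B^a = 16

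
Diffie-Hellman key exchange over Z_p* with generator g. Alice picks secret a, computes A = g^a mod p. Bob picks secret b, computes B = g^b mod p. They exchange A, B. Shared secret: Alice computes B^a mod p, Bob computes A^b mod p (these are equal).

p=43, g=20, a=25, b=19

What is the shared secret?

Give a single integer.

A = 20^25 mod 43  (bits of 25 = 11001)
  bit 0 = 1: r = r^2 * 20 mod 43 = 1^2 * 20 = 1*20 = 20
  bit 1 = 1: r = r^2 * 20 mod 43 = 20^2 * 20 = 13*20 = 2
  bit 2 = 0: r = r^2 mod 43 = 2^2 = 4
  bit 3 = 0: r = r^2 mod 43 = 4^2 = 16
  bit 4 = 1: r = r^2 * 20 mod 43 = 16^2 * 20 = 41*20 = 3
  -> A = 3
B = 20^19 mod 43  (bits of 19 = 10011)
  bit 0 = 1: r = r^2 * 20 mod 43 = 1^2 * 20 = 1*20 = 20
  bit 1 = 0: r = r^2 mod 43 = 20^2 = 13
  bit 2 = 0: r = r^2 mod 43 = 13^2 = 40
  bit 3 = 1: r = r^2 * 20 mod 43 = 40^2 * 20 = 9*20 = 8
  bit 4 = 1: r = r^2 * 20 mod 43 = 8^2 * 20 = 21*20 = 33
  -> B = 33
s = B^a = 33^25 mod 43  (bits of 25 = 11001)
  bit 0 = 1: r = r^2 * 33 mod 43 = 1^2 * 33 = 1*33 = 33
  bit 1 = 1: r = r^2 * 33 mod 43 = 33^2 * 33 = 14*33 = 32
  bit 2 = 0: r = r^2 mod 43 = 32^2 = 35
  bit 3 = 0: r = r^2 mod 43 = 35^2 = 21
  bit 4 = 1: r = r^2 * 33 mod 43 = 21^2 * 33 = 11*33 = 19
  -> s = B^a = 19

Answer: 19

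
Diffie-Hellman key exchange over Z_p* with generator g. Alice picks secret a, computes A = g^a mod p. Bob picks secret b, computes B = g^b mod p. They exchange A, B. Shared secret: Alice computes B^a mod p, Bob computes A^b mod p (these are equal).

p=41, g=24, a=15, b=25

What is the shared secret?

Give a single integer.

A = 24^15 mod 41  (bits of 15 = 1111)
  bit 0 = 1: r = r^2 * 24 mod 41 = 1^2 * 24 = 1*24 = 24
  bit 1 = 1: r = r^2 * 24 mod 41 = 24^2 * 24 = 2*24 = 7
  bit 2 = 1: r = r^2 * 24 mod 41 = 7^2 * 24 = 8*24 = 28
  bit 3 = 1: r = r^2 * 24 mod 41 = 28^2 * 24 = 5*24 = 38
  -> A = 38
B = 24^25 mod 41  (bits of 25 = 11001)
  bit 0 = 1: r = r^2 * 24 mod 41 = 1^2 * 24 = 1*24 = 24
  bit 1 = 1: r = r^2 * 24 mod 41 = 24^2 * 24 = 2*24 = 7
  bit 2 = 0: r = r^2 mod 41 = 7^2 = 8
  bit 3 = 0: r = r^2 mod 41 = 8^2 = 23
  bit 4 = 1: r = r^2 * 24 mod 41 = 23^2 * 24 = 37*24 = 27
  -> B = 27
s = B^a = 27^15 mod 41  (bits of 15 = 1111)
  bit 0 = 1: r = r^2 * 27 mod 41 = 1^2 * 27 = 1*27 = 27
  bit 1 = 1: r = r^2 * 27 mod 41 = 27^2 * 27 = 32*27 = 3
  bit 2 = 1: r = r^2 * 27 mod 41 = 3^2 * 27 = 9*27 = 38
  bit 3 = 1: r = r^2 * 27 mod 41 = 38^2 * 27 = 9*27 = 38
  -> s = B^a = 38

Answer: 38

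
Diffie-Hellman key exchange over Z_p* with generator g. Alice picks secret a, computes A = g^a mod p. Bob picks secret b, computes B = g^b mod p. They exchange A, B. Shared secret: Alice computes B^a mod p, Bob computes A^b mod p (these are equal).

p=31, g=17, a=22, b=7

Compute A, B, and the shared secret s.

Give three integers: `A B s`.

Answer: 19 12 7

Derivation:
A = 17^22 mod 31  (bits of 22 = 10110)
  bit 0 = 1: r = r^2 * 17 mod 31 = 1^2 * 17 = 1*17 = 17
  bit 1 = 0: r = r^2 mod 31 = 17^2 = 10
  bit 2 = 1: r = r^2 * 17 mod 31 = 10^2 * 17 = 7*17 = 26
  bit 3 = 1: r = r^2 * 17 mod 31 = 26^2 * 17 = 25*17 = 22
  bit 4 = 0: r = r^2 mod 31 = 22^2 = 19
  -> A = 19
B = 17^7 mod 31  (bits of 7 = 111)
  bit 0 = 1: r = r^2 * 17 mod 31 = 1^2 * 17 = 1*17 = 17
  bit 1 = 1: r = r^2 * 17 mod 31 = 17^2 * 17 = 10*17 = 15
  bit 2 = 1: r = r^2 * 17 mod 31 = 15^2 * 17 = 8*17 = 12
  -> B = 12
s = B^a = 12^22 mod 31  (bits of 22 = 10110)
  bit 0 = 1: r = r^2 * 12 mod 31 = 1^2 * 12 = 1*12 = 12
  bit 1 = 0: r = r^2 mod 31 = 12^2 = 20
  bit 2 = 1: r = r^2 * 12 mod 31 = 20^2 * 12 = 28*12 = 26
  bit 3 = 1: r = r^2 * 12 mod 31 = 26^2 * 12 = 25*12 = 21
  bit 4 = 0: r = r^2 mod 31 = 21^2 = 7
  -> s = B^a = 7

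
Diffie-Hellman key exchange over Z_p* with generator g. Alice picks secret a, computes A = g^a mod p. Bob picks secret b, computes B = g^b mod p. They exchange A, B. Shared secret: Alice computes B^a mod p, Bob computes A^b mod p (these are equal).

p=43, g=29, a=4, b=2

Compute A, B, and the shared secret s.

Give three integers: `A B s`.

A = 29^4 mod 43  (bits of 4 = 100)
  bit 0 = 1: r = r^2 * 29 mod 43 = 1^2 * 29 = 1*29 = 29
  bit 1 = 0: r = r^2 mod 43 = 29^2 = 24
  bit 2 = 0: r = r^2 mod 43 = 24^2 = 17
  -> A = 17
B = 29^2 mod 43  (bits of 2 = 10)
  bit 0 = 1: r = r^2 * 29 mod 43 = 1^2 * 29 = 1*29 = 29
  bit 1 = 0: r = r^2 mod 43 = 29^2 = 24
  -> B = 24
s = B^a = 24^4 mod 43  (bits of 4 = 100)
  bit 0 = 1: r = r^2 * 24 mod 43 = 1^2 * 24 = 1*24 = 24
  bit 1 = 0: r = r^2 mod 43 = 24^2 = 17
  bit 2 = 0: r = r^2 mod 43 = 17^2 = 31
  -> s = B^a = 31

Answer: 17 24 31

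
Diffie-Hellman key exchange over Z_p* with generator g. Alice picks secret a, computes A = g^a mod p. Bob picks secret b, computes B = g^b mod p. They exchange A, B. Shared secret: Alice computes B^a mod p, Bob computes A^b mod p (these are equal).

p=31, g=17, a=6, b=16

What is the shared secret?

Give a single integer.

A = 17^6 mod 31  (bits of 6 = 110)
  bit 0 = 1: r = r^2 * 17 mod 31 = 1^2 * 17 = 1*17 = 17
  bit 1 = 1: r = r^2 * 17 mod 31 = 17^2 * 17 = 10*17 = 15
  bit 2 = 0: r = r^2 mod 31 = 15^2 = 8
  -> A = 8
B = 17^16 mod 31  (bits of 16 = 10000)
  bit 0 = 1: r = r^2 * 17 mod 31 = 1^2 * 17 = 1*17 = 17
  bit 1 = 0: r = r^2 mod 31 = 17^2 = 10
  bit 2 = 0: r = r^2 mod 31 = 10^2 = 7
  bit 3 = 0: r = r^2 mod 31 = 7^2 = 18
  bit 4 = 0: r = r^2 mod 31 = 18^2 = 14
  -> B = 14
s = B^a = 14^6 mod 31  (bits of 6 = 110)
  bit 0 = 1: r = r^2 * 14 mod 31 = 1^2 * 14 = 1*14 = 14
  bit 1 = 1: r = r^2 * 14 mod 31 = 14^2 * 14 = 10*14 = 16
  bit 2 = 0: r = r^2 mod 31 = 16^2 = 8
  -> s = B^a = 8

Answer: 8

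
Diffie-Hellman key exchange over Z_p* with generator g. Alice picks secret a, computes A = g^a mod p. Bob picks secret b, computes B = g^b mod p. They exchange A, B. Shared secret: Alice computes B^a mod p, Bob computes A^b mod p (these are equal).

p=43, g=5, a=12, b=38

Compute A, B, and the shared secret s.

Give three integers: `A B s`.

A = 5^12 mod 43  (bits of 12 = 1100)
  bit 0 = 1: r = r^2 * 5 mod 43 = 1^2 * 5 = 1*5 = 5
  bit 1 = 1: r = r^2 * 5 mod 43 = 5^2 * 5 = 25*5 = 39
  bit 2 = 0: r = r^2 mod 43 = 39^2 = 16
  bit 3 = 0: r = r^2 mod 43 = 16^2 = 41
  -> A = 41
B = 5^38 mod 43  (bits of 38 = 100110)
  bit 0 = 1: r = r^2 * 5 mod 43 = 1^2 * 5 = 1*5 = 5
  bit 1 = 0: r = r^2 mod 43 = 5^2 = 25
  bit 2 = 0: r = r^2 mod 43 = 25^2 = 23
  bit 3 = 1: r = r^2 * 5 mod 43 = 23^2 * 5 = 13*5 = 22
  bit 4 = 1: r = r^2 * 5 mod 43 = 22^2 * 5 = 11*5 = 12
  bit 5 = 0: r = r^2 mod 43 = 12^2 = 15
  -> B = 15
s = B^a = 15^12 mod 43  (bits of 12 = 1100)
  bit 0 = 1: r = r^2 * 15 mod 43 = 1^2 * 15 = 1*15 = 15
  bit 1 = 1: r = r^2 * 15 mod 43 = 15^2 * 15 = 10*15 = 21
  bit 2 = 0: r = r^2 mod 43 = 21^2 = 11
  bit 3 = 0: r = r^2 mod 43 = 11^2 = 35
  -> s = B^a = 35

Answer: 41 15 35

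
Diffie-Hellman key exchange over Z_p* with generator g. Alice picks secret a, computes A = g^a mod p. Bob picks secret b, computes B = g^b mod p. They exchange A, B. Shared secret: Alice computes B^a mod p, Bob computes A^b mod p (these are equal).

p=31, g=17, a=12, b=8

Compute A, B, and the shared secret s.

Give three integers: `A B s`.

Answer: 2 18 8

Derivation:
A = 17^12 mod 31  (bits of 12 = 1100)
  bit 0 = 1: r = r^2 * 17 mod 31 = 1^2 * 17 = 1*17 = 17
  bit 1 = 1: r = r^2 * 17 mod 31 = 17^2 * 17 = 10*17 = 15
  bit 2 = 0: r = r^2 mod 31 = 15^2 = 8
  bit 3 = 0: r = r^2 mod 31 = 8^2 = 2
  -> A = 2
B = 17^8 mod 31  (bits of 8 = 1000)
  bit 0 = 1: r = r^2 * 17 mod 31 = 1^2 * 17 = 1*17 = 17
  bit 1 = 0: r = r^2 mod 31 = 17^2 = 10
  bit 2 = 0: r = r^2 mod 31 = 10^2 = 7
  bit 3 = 0: r = r^2 mod 31 = 7^2 = 18
  -> B = 18
s = B^a = 18^12 mod 31  (bits of 12 = 1100)
  bit 0 = 1: r = r^2 * 18 mod 31 = 1^2 * 18 = 1*18 = 18
  bit 1 = 1: r = r^2 * 18 mod 31 = 18^2 * 18 = 14*18 = 4
  bit 2 = 0: r = r^2 mod 31 = 4^2 = 16
  bit 3 = 0: r = r^2 mod 31 = 16^2 = 8
  -> s = B^a = 8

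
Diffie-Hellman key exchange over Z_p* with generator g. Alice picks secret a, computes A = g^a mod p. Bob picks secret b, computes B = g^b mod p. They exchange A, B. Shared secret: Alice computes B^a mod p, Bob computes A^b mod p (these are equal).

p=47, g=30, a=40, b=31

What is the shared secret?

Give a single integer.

A = 30^40 mod 47  (bits of 40 = 101000)
  bit 0 = 1: r = r^2 * 30 mod 47 = 1^2 * 30 = 1*30 = 30
  bit 1 = 0: r = r^2 mod 47 = 30^2 = 7
  bit 2 = 1: r = r^2 * 30 mod 47 = 7^2 * 30 = 2*30 = 13
  bit 3 = 0: r = r^2 mod 47 = 13^2 = 28
  bit 4 = 0: r = r^2 mod 47 = 28^2 = 32
  bit 5 = 0: r = r^2 mod 47 = 32^2 = 37
  -> A = 37
B = 30^31 mod 47  (bits of 31 = 11111)
  bit 0 = 1: r = r^2 * 30 mod 47 = 1^2 * 30 = 1*30 = 30
  bit 1 = 1: r = r^2 * 30 mod 47 = 30^2 * 30 = 7*30 = 22
  bit 2 = 1: r = r^2 * 30 mod 47 = 22^2 * 30 = 14*30 = 44
  bit 3 = 1: r = r^2 * 30 mod 47 = 44^2 * 30 = 9*30 = 35
  bit 4 = 1: r = r^2 * 30 mod 47 = 35^2 * 30 = 3*30 = 43
  -> B = 43
s = B^a = 43^40 mod 47  (bits of 40 = 101000)
  bit 0 = 1: r = r^2 * 43 mod 47 = 1^2 * 43 = 1*43 = 43
  bit 1 = 0: r = r^2 mod 47 = 43^2 = 16
  bit 2 = 1: r = r^2 * 43 mod 47 = 16^2 * 43 = 21*43 = 10
  bit 3 = 0: r = r^2 mod 47 = 10^2 = 6
  bit 4 = 0: r = r^2 mod 47 = 6^2 = 36
  bit 5 = 0: r = r^2 mod 47 = 36^2 = 27
  -> s = B^a = 27

Answer: 27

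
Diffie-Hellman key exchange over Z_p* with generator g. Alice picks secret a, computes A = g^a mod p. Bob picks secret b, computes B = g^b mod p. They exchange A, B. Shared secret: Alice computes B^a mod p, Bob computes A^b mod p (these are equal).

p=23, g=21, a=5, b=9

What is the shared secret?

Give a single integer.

A = 21^5 mod 23  (bits of 5 = 101)
  bit 0 = 1: r = r^2 * 21 mod 23 = 1^2 * 21 = 1*21 = 21
  bit 1 = 0: r = r^2 mod 23 = 21^2 = 4
  bit 2 = 1: r = r^2 * 21 mod 23 = 4^2 * 21 = 16*21 = 14
  -> A = 14
B = 21^9 mod 23  (bits of 9 = 1001)
  bit 0 = 1: r = r^2 * 21 mod 23 = 1^2 * 21 = 1*21 = 21
  bit 1 = 0: r = r^2 mod 23 = 21^2 = 4
  bit 2 = 0: r = r^2 mod 23 = 4^2 = 16
  bit 3 = 1: r = r^2 * 21 mod 23 = 16^2 * 21 = 3*21 = 17
  -> B = 17
s = B^a = 17^5 mod 23  (bits of 5 = 101)
  bit 0 = 1: r = r^2 * 17 mod 23 = 1^2 * 17 = 1*17 = 17
  bit 1 = 0: r = r^2 mod 23 = 17^2 = 13
  bit 2 = 1: r = r^2 * 17 mod 23 = 13^2 * 17 = 8*17 = 21
  -> s = B^a = 21

Answer: 21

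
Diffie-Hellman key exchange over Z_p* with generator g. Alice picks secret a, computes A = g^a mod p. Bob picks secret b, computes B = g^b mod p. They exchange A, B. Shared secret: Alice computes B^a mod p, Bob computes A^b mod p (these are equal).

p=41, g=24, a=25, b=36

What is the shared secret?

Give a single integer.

Answer: 40

Derivation:
A = 24^25 mod 41  (bits of 25 = 11001)
  bit 0 = 1: r = r^2 * 24 mod 41 = 1^2 * 24 = 1*24 = 24
  bit 1 = 1: r = r^2 * 24 mod 41 = 24^2 * 24 = 2*24 = 7
  bit 2 = 0: r = r^2 mod 41 = 7^2 = 8
  bit 3 = 0: r = r^2 mod 41 = 8^2 = 23
  bit 4 = 1: r = r^2 * 24 mod 41 = 23^2 * 24 = 37*24 = 27
  -> A = 27
B = 24^36 mod 41  (bits of 36 = 100100)
  bit 0 = 1: r = r^2 * 24 mod 41 = 1^2 * 24 = 1*24 = 24
  bit 1 = 0: r = r^2 mod 41 = 24^2 = 2
  bit 2 = 0: r = r^2 mod 41 = 2^2 = 4
  bit 3 = 1: r = r^2 * 24 mod 41 = 4^2 * 24 = 16*24 = 15
  bit 4 = 0: r = r^2 mod 41 = 15^2 = 20
  bit 5 = 0: r = r^2 mod 41 = 20^2 = 31
  -> B = 31
s = B^a = 31^25 mod 41  (bits of 25 = 11001)
  bit 0 = 1: r = r^2 * 31 mod 41 = 1^2 * 31 = 1*31 = 31
  bit 1 = 1: r = r^2 * 31 mod 41 = 31^2 * 31 = 18*31 = 25
  bit 2 = 0: r = r^2 mod 41 = 25^2 = 10
  bit 3 = 0: r = r^2 mod 41 = 10^2 = 18
  bit 4 = 1: r = r^2 * 31 mod 41 = 18^2 * 31 = 37*31 = 40
  -> s = B^a = 40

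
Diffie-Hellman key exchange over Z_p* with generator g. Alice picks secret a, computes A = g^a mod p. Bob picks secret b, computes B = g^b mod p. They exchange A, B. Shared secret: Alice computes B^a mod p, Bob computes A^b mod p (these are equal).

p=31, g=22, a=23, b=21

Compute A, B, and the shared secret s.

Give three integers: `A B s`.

A = 22^23 mod 31  (bits of 23 = 10111)
  bit 0 = 1: r = r^2 * 22 mod 31 = 1^2 * 22 = 1*22 = 22
  bit 1 = 0: r = r^2 mod 31 = 22^2 = 19
  bit 2 = 1: r = r^2 * 22 mod 31 = 19^2 * 22 = 20*22 = 6
  bit 3 = 1: r = r^2 * 22 mod 31 = 6^2 * 22 = 5*22 = 17
  bit 4 = 1: r = r^2 * 22 mod 31 = 17^2 * 22 = 10*22 = 3
  -> A = 3
B = 22^21 mod 31  (bits of 21 = 10101)
  bit 0 = 1: r = r^2 * 22 mod 31 = 1^2 * 22 = 1*22 = 22
  bit 1 = 0: r = r^2 mod 31 = 22^2 = 19
  bit 2 = 1: r = r^2 * 22 mod 31 = 19^2 * 22 = 20*22 = 6
  bit 3 = 0: r = r^2 mod 31 = 6^2 = 5
  bit 4 = 1: r = r^2 * 22 mod 31 = 5^2 * 22 = 25*22 = 23
  -> B = 23
s = B^a = 23^23 mod 31  (bits of 23 = 10111)
  bit 0 = 1: r = r^2 * 23 mod 31 = 1^2 * 23 = 1*23 = 23
  bit 1 = 0: r = r^2 mod 31 = 23^2 = 2
  bit 2 = 1: r = r^2 * 23 mod 31 = 2^2 * 23 = 4*23 = 30
  bit 3 = 1: r = r^2 * 23 mod 31 = 30^2 * 23 = 1*23 = 23
  bit 4 = 1: r = r^2 * 23 mod 31 = 23^2 * 23 = 2*23 = 15
  -> s = B^a = 15

Answer: 3 23 15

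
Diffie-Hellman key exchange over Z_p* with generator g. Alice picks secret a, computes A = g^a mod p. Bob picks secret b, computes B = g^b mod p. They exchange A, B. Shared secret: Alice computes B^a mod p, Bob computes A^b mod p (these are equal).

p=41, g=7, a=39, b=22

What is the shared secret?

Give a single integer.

Answer: 5

Derivation:
A = 7^39 mod 41  (bits of 39 = 100111)
  bit 0 = 1: r = r^2 * 7 mod 41 = 1^2 * 7 = 1*7 = 7
  bit 1 = 0: r = r^2 mod 41 = 7^2 = 8
  bit 2 = 0: r = r^2 mod 41 = 8^2 = 23
  bit 3 = 1: r = r^2 * 7 mod 41 = 23^2 * 7 = 37*7 = 13
  bit 4 = 1: r = r^2 * 7 mod 41 = 13^2 * 7 = 5*7 = 35
  bit 5 = 1: r = r^2 * 7 mod 41 = 35^2 * 7 = 36*7 = 6
  -> A = 6
B = 7^22 mod 41  (bits of 22 = 10110)
  bit 0 = 1: r = r^2 * 7 mod 41 = 1^2 * 7 = 1*7 = 7
  bit 1 = 0: r = r^2 mod 41 = 7^2 = 8
  bit 2 = 1: r = r^2 * 7 mod 41 = 8^2 * 7 = 23*7 = 38
  bit 3 = 1: r = r^2 * 7 mod 41 = 38^2 * 7 = 9*7 = 22
  bit 4 = 0: r = r^2 mod 41 = 22^2 = 33
  -> B = 33
s = B^a = 33^39 mod 41  (bits of 39 = 100111)
  bit 0 = 1: r = r^2 * 33 mod 41 = 1^2 * 33 = 1*33 = 33
  bit 1 = 0: r = r^2 mod 41 = 33^2 = 23
  bit 2 = 0: r = r^2 mod 41 = 23^2 = 37
  bit 3 = 1: r = r^2 * 33 mod 41 = 37^2 * 33 = 16*33 = 36
  bit 4 = 1: r = r^2 * 33 mod 41 = 36^2 * 33 = 25*33 = 5
  bit 5 = 1: r = r^2 * 33 mod 41 = 5^2 * 33 = 25*33 = 5
  -> s = B^a = 5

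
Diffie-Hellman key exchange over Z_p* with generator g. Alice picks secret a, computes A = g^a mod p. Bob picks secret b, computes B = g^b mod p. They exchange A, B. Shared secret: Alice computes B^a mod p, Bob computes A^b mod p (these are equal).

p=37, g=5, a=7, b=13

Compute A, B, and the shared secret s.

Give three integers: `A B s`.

Answer: 18 13 32

Derivation:
A = 5^7 mod 37  (bits of 7 = 111)
  bit 0 = 1: r = r^2 * 5 mod 37 = 1^2 * 5 = 1*5 = 5
  bit 1 = 1: r = r^2 * 5 mod 37 = 5^2 * 5 = 25*5 = 14
  bit 2 = 1: r = r^2 * 5 mod 37 = 14^2 * 5 = 11*5 = 18
  -> A = 18
B = 5^13 mod 37  (bits of 13 = 1101)
  bit 0 = 1: r = r^2 * 5 mod 37 = 1^2 * 5 = 1*5 = 5
  bit 1 = 1: r = r^2 * 5 mod 37 = 5^2 * 5 = 25*5 = 14
  bit 2 = 0: r = r^2 mod 37 = 14^2 = 11
  bit 3 = 1: r = r^2 * 5 mod 37 = 11^2 * 5 = 10*5 = 13
  -> B = 13
s = B^a = 13^7 mod 37  (bits of 7 = 111)
  bit 0 = 1: r = r^2 * 13 mod 37 = 1^2 * 13 = 1*13 = 13
  bit 1 = 1: r = r^2 * 13 mod 37 = 13^2 * 13 = 21*13 = 14
  bit 2 = 1: r = r^2 * 13 mod 37 = 14^2 * 13 = 11*13 = 32
  -> s = B^a = 32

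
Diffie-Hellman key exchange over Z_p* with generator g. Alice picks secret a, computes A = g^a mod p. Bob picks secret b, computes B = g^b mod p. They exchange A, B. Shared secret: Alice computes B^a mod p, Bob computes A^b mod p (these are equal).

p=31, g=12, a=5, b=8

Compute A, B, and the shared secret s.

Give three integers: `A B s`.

Answer: 26 9 25

Derivation:
A = 12^5 mod 31  (bits of 5 = 101)
  bit 0 = 1: r = r^2 * 12 mod 31 = 1^2 * 12 = 1*12 = 12
  bit 1 = 0: r = r^2 mod 31 = 12^2 = 20
  bit 2 = 1: r = r^2 * 12 mod 31 = 20^2 * 12 = 28*12 = 26
  -> A = 26
B = 12^8 mod 31  (bits of 8 = 1000)
  bit 0 = 1: r = r^2 * 12 mod 31 = 1^2 * 12 = 1*12 = 12
  bit 1 = 0: r = r^2 mod 31 = 12^2 = 20
  bit 2 = 0: r = r^2 mod 31 = 20^2 = 28
  bit 3 = 0: r = r^2 mod 31 = 28^2 = 9
  -> B = 9
s = B^a = 9^5 mod 31  (bits of 5 = 101)
  bit 0 = 1: r = r^2 * 9 mod 31 = 1^2 * 9 = 1*9 = 9
  bit 1 = 0: r = r^2 mod 31 = 9^2 = 19
  bit 2 = 1: r = r^2 * 9 mod 31 = 19^2 * 9 = 20*9 = 25
  -> s = B^a = 25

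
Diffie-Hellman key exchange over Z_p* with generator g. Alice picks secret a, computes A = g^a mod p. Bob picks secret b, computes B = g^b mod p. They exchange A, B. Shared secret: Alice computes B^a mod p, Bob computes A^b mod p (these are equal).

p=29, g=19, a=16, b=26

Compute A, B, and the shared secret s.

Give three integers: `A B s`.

Answer: 16 9 23

Derivation:
A = 19^16 mod 29  (bits of 16 = 10000)
  bit 0 = 1: r = r^2 * 19 mod 29 = 1^2 * 19 = 1*19 = 19
  bit 1 = 0: r = r^2 mod 29 = 19^2 = 13
  bit 2 = 0: r = r^2 mod 29 = 13^2 = 24
  bit 3 = 0: r = r^2 mod 29 = 24^2 = 25
  bit 4 = 0: r = r^2 mod 29 = 25^2 = 16
  -> A = 16
B = 19^26 mod 29  (bits of 26 = 11010)
  bit 0 = 1: r = r^2 * 19 mod 29 = 1^2 * 19 = 1*19 = 19
  bit 1 = 1: r = r^2 * 19 mod 29 = 19^2 * 19 = 13*19 = 15
  bit 2 = 0: r = r^2 mod 29 = 15^2 = 22
  bit 3 = 1: r = r^2 * 19 mod 29 = 22^2 * 19 = 20*19 = 3
  bit 4 = 0: r = r^2 mod 29 = 3^2 = 9
  -> B = 9
s = B^a = 9^16 mod 29  (bits of 16 = 10000)
  bit 0 = 1: r = r^2 * 9 mod 29 = 1^2 * 9 = 1*9 = 9
  bit 1 = 0: r = r^2 mod 29 = 9^2 = 23
  bit 2 = 0: r = r^2 mod 29 = 23^2 = 7
  bit 3 = 0: r = r^2 mod 29 = 7^2 = 20
  bit 4 = 0: r = r^2 mod 29 = 20^2 = 23
  -> s = B^a = 23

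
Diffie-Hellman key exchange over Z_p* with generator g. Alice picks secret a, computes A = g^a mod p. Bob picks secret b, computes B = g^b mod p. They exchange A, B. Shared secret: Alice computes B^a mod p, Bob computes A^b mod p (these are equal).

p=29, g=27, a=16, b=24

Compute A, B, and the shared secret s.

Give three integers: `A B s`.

A = 27^16 mod 29  (bits of 16 = 10000)
  bit 0 = 1: r = r^2 * 27 mod 29 = 1^2 * 27 = 1*27 = 27
  bit 1 = 0: r = r^2 mod 29 = 27^2 = 4
  bit 2 = 0: r = r^2 mod 29 = 4^2 = 16
  bit 3 = 0: r = r^2 mod 29 = 16^2 = 24
  bit 4 = 0: r = r^2 mod 29 = 24^2 = 25
  -> A = 25
B = 27^24 mod 29  (bits of 24 = 11000)
  bit 0 = 1: r = r^2 * 27 mod 29 = 1^2 * 27 = 1*27 = 27
  bit 1 = 1: r = r^2 * 27 mod 29 = 27^2 * 27 = 4*27 = 21
  bit 2 = 0: r = r^2 mod 29 = 21^2 = 6
  bit 3 = 0: r = r^2 mod 29 = 6^2 = 7
  bit 4 = 0: r = r^2 mod 29 = 7^2 = 20
  -> B = 20
s = B^a = 20^16 mod 29  (bits of 16 = 10000)
  bit 0 = 1: r = r^2 * 20 mod 29 = 1^2 * 20 = 1*20 = 20
  bit 1 = 0: r = r^2 mod 29 = 20^2 = 23
  bit 2 = 0: r = r^2 mod 29 = 23^2 = 7
  bit 3 = 0: r = r^2 mod 29 = 7^2 = 20
  bit 4 = 0: r = r^2 mod 29 = 20^2 = 23
  -> s = B^a = 23

Answer: 25 20 23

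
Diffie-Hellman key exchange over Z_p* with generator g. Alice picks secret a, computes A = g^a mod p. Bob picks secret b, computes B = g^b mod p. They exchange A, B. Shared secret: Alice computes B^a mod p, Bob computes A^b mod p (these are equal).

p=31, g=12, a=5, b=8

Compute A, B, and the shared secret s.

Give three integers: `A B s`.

Answer: 26 9 25

Derivation:
A = 12^5 mod 31  (bits of 5 = 101)
  bit 0 = 1: r = r^2 * 12 mod 31 = 1^2 * 12 = 1*12 = 12
  bit 1 = 0: r = r^2 mod 31 = 12^2 = 20
  bit 2 = 1: r = r^2 * 12 mod 31 = 20^2 * 12 = 28*12 = 26
  -> A = 26
B = 12^8 mod 31  (bits of 8 = 1000)
  bit 0 = 1: r = r^2 * 12 mod 31 = 1^2 * 12 = 1*12 = 12
  bit 1 = 0: r = r^2 mod 31 = 12^2 = 20
  bit 2 = 0: r = r^2 mod 31 = 20^2 = 28
  bit 3 = 0: r = r^2 mod 31 = 28^2 = 9
  -> B = 9
s = B^a = 9^5 mod 31  (bits of 5 = 101)
  bit 0 = 1: r = r^2 * 9 mod 31 = 1^2 * 9 = 1*9 = 9
  bit 1 = 0: r = r^2 mod 31 = 9^2 = 19
  bit 2 = 1: r = r^2 * 9 mod 31 = 19^2 * 9 = 20*9 = 25
  -> s = B^a = 25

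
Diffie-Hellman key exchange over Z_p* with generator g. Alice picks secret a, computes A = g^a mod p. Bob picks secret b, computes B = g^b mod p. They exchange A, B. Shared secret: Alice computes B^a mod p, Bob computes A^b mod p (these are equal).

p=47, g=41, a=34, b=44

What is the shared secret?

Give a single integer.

Answer: 6

Derivation:
A = 41^34 mod 47  (bits of 34 = 100010)
  bit 0 = 1: r = r^2 * 41 mod 47 = 1^2 * 41 = 1*41 = 41
  bit 1 = 0: r = r^2 mod 47 = 41^2 = 36
  bit 2 = 0: r = r^2 mod 47 = 36^2 = 27
  bit 3 = 0: r = r^2 mod 47 = 27^2 = 24
  bit 4 = 1: r = r^2 * 41 mod 47 = 24^2 * 41 = 12*41 = 22
  bit 5 = 0: r = r^2 mod 47 = 22^2 = 14
  -> A = 14
B = 41^44 mod 47  (bits of 44 = 101100)
  bit 0 = 1: r = r^2 * 41 mod 47 = 1^2 * 41 = 1*41 = 41
  bit 1 = 0: r = r^2 mod 47 = 41^2 = 36
  bit 2 = 1: r = r^2 * 41 mod 47 = 36^2 * 41 = 27*41 = 26
  bit 3 = 1: r = r^2 * 41 mod 47 = 26^2 * 41 = 18*41 = 33
  bit 4 = 0: r = r^2 mod 47 = 33^2 = 8
  bit 5 = 0: r = r^2 mod 47 = 8^2 = 17
  -> B = 17
s = B^a = 17^34 mod 47  (bits of 34 = 100010)
  bit 0 = 1: r = r^2 * 17 mod 47 = 1^2 * 17 = 1*17 = 17
  bit 1 = 0: r = r^2 mod 47 = 17^2 = 7
  bit 2 = 0: r = r^2 mod 47 = 7^2 = 2
  bit 3 = 0: r = r^2 mod 47 = 2^2 = 4
  bit 4 = 1: r = r^2 * 17 mod 47 = 4^2 * 17 = 16*17 = 37
  bit 5 = 0: r = r^2 mod 47 = 37^2 = 6
  -> s = B^a = 6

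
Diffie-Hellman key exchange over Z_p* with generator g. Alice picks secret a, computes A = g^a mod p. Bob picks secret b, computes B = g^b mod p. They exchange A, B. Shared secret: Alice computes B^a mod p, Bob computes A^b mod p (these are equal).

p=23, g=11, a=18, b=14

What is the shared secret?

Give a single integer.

Answer: 2

Derivation:
A = 11^18 mod 23  (bits of 18 = 10010)
  bit 0 = 1: r = r^2 * 11 mod 23 = 1^2 * 11 = 1*11 = 11
  bit 1 = 0: r = r^2 mod 23 = 11^2 = 6
  bit 2 = 0: r = r^2 mod 23 = 6^2 = 13
  bit 3 = 1: r = r^2 * 11 mod 23 = 13^2 * 11 = 8*11 = 19
  bit 4 = 0: r = r^2 mod 23 = 19^2 = 16
  -> A = 16
B = 11^14 mod 23  (bits of 14 = 1110)
  bit 0 = 1: r = r^2 * 11 mod 23 = 1^2 * 11 = 1*11 = 11
  bit 1 = 1: r = r^2 * 11 mod 23 = 11^2 * 11 = 6*11 = 20
  bit 2 = 1: r = r^2 * 11 mod 23 = 20^2 * 11 = 9*11 = 7
  bit 3 = 0: r = r^2 mod 23 = 7^2 = 3
  -> B = 3
s = B^a = 3^18 mod 23  (bits of 18 = 10010)
  bit 0 = 1: r = r^2 * 3 mod 23 = 1^2 * 3 = 1*3 = 3
  bit 1 = 0: r = r^2 mod 23 = 3^2 = 9
  bit 2 = 0: r = r^2 mod 23 = 9^2 = 12
  bit 3 = 1: r = r^2 * 3 mod 23 = 12^2 * 3 = 6*3 = 18
  bit 4 = 0: r = r^2 mod 23 = 18^2 = 2
  -> s = B^a = 2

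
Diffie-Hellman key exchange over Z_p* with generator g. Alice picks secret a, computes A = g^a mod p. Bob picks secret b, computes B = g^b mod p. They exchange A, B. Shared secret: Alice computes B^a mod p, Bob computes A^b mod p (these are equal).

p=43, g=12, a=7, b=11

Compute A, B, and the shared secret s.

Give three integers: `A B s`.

A = 12^7 mod 43  (bits of 7 = 111)
  bit 0 = 1: r = r^2 * 12 mod 43 = 1^2 * 12 = 1*12 = 12
  bit 1 = 1: r = r^2 * 12 mod 43 = 12^2 * 12 = 15*12 = 8
  bit 2 = 1: r = r^2 * 12 mod 43 = 8^2 * 12 = 21*12 = 37
  -> A = 37
B = 12^11 mod 43  (bits of 11 = 1011)
  bit 0 = 1: r = r^2 * 12 mod 43 = 1^2 * 12 = 1*12 = 12
  bit 1 = 0: r = r^2 mod 43 = 12^2 = 15
  bit 2 = 1: r = r^2 * 12 mod 43 = 15^2 * 12 = 10*12 = 34
  bit 3 = 1: r = r^2 * 12 mod 43 = 34^2 * 12 = 38*12 = 26
  -> B = 26
s = B^a = 26^7 mod 43  (bits of 7 = 111)
  bit 0 = 1: r = r^2 * 26 mod 43 = 1^2 * 26 = 1*26 = 26
  bit 1 = 1: r = r^2 * 26 mod 43 = 26^2 * 26 = 31*26 = 32
  bit 2 = 1: r = r^2 * 26 mod 43 = 32^2 * 26 = 35*26 = 7
  -> s = B^a = 7

Answer: 37 26 7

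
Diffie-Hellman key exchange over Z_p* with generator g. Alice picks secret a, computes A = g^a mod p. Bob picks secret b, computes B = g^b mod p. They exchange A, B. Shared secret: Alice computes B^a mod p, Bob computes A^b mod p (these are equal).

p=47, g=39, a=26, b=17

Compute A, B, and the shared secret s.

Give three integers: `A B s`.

A = 39^26 mod 47  (bits of 26 = 11010)
  bit 0 = 1: r = r^2 * 39 mod 47 = 1^2 * 39 = 1*39 = 39
  bit 1 = 1: r = r^2 * 39 mod 47 = 39^2 * 39 = 17*39 = 5
  bit 2 = 0: r = r^2 mod 47 = 5^2 = 25
  bit 3 = 1: r = r^2 * 39 mod 47 = 25^2 * 39 = 14*39 = 29
  bit 4 = 0: r = r^2 mod 47 = 29^2 = 42
  -> A = 42
B = 39^17 mod 47  (bits of 17 = 10001)
  bit 0 = 1: r = r^2 * 39 mod 47 = 1^2 * 39 = 1*39 = 39
  bit 1 = 0: r = r^2 mod 47 = 39^2 = 17
  bit 2 = 0: r = r^2 mod 47 = 17^2 = 7
  bit 3 = 0: r = r^2 mod 47 = 7^2 = 2
  bit 4 = 1: r = r^2 * 39 mod 47 = 2^2 * 39 = 4*39 = 15
  -> B = 15
s = B^a = 15^26 mod 47  (bits of 26 = 11010)
  bit 0 = 1: r = r^2 * 15 mod 47 = 1^2 * 15 = 1*15 = 15
  bit 1 = 1: r = r^2 * 15 mod 47 = 15^2 * 15 = 37*15 = 38
  bit 2 = 0: r = r^2 mod 47 = 38^2 = 34
  bit 3 = 1: r = r^2 * 15 mod 47 = 34^2 * 15 = 28*15 = 44
  bit 4 = 0: r = r^2 mod 47 = 44^2 = 9
  -> s = B^a = 9

Answer: 42 15 9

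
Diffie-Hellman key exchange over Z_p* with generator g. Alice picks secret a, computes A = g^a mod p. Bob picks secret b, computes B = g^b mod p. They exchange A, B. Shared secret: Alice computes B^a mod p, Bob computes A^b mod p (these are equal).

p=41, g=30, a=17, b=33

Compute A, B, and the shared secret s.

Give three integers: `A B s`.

Answer: 13 7 30

Derivation:
A = 30^17 mod 41  (bits of 17 = 10001)
  bit 0 = 1: r = r^2 * 30 mod 41 = 1^2 * 30 = 1*30 = 30
  bit 1 = 0: r = r^2 mod 41 = 30^2 = 39
  bit 2 = 0: r = r^2 mod 41 = 39^2 = 4
  bit 3 = 0: r = r^2 mod 41 = 4^2 = 16
  bit 4 = 1: r = r^2 * 30 mod 41 = 16^2 * 30 = 10*30 = 13
  -> A = 13
B = 30^33 mod 41  (bits of 33 = 100001)
  bit 0 = 1: r = r^2 * 30 mod 41 = 1^2 * 30 = 1*30 = 30
  bit 1 = 0: r = r^2 mod 41 = 30^2 = 39
  bit 2 = 0: r = r^2 mod 41 = 39^2 = 4
  bit 3 = 0: r = r^2 mod 41 = 4^2 = 16
  bit 4 = 0: r = r^2 mod 41 = 16^2 = 10
  bit 5 = 1: r = r^2 * 30 mod 41 = 10^2 * 30 = 18*30 = 7
  -> B = 7
s = B^a = 7^17 mod 41  (bits of 17 = 10001)
  bit 0 = 1: r = r^2 * 7 mod 41 = 1^2 * 7 = 1*7 = 7
  bit 1 = 0: r = r^2 mod 41 = 7^2 = 8
  bit 2 = 0: r = r^2 mod 41 = 8^2 = 23
  bit 3 = 0: r = r^2 mod 41 = 23^2 = 37
  bit 4 = 1: r = r^2 * 7 mod 41 = 37^2 * 7 = 16*7 = 30
  -> s = B^a = 30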